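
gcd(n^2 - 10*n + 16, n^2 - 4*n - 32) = n - 8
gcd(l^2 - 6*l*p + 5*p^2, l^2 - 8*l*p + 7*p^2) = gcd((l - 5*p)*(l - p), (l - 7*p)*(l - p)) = -l + p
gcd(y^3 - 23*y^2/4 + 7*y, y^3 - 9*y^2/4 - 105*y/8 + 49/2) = y^2 - 23*y/4 + 7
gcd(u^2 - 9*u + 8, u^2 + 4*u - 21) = 1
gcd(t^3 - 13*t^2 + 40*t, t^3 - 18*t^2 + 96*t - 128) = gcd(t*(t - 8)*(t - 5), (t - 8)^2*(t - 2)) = t - 8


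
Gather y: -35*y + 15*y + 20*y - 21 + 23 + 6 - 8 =0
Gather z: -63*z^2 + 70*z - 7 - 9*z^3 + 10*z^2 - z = -9*z^3 - 53*z^2 + 69*z - 7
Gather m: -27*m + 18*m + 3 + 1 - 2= 2 - 9*m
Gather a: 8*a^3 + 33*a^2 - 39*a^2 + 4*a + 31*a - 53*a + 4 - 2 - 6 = 8*a^3 - 6*a^2 - 18*a - 4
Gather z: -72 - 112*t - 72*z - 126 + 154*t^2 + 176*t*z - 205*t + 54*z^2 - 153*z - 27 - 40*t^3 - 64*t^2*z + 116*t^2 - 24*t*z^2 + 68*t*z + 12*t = -40*t^3 + 270*t^2 - 305*t + z^2*(54 - 24*t) + z*(-64*t^2 + 244*t - 225) - 225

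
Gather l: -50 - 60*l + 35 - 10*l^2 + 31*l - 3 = -10*l^2 - 29*l - 18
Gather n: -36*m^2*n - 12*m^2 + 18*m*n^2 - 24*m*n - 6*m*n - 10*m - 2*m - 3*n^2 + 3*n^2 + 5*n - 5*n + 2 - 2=-12*m^2 + 18*m*n^2 - 12*m + n*(-36*m^2 - 30*m)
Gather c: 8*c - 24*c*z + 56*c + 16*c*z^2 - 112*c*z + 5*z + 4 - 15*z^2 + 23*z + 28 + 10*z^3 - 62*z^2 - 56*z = c*(16*z^2 - 136*z + 64) + 10*z^3 - 77*z^2 - 28*z + 32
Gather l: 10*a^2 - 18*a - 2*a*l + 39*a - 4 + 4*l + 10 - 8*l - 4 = 10*a^2 + 21*a + l*(-2*a - 4) + 2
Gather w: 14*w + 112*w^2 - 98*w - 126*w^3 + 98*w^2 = -126*w^3 + 210*w^2 - 84*w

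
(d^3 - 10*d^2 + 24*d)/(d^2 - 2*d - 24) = d*(d - 4)/(d + 4)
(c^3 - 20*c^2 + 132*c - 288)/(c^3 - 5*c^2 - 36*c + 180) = (c^2 - 14*c + 48)/(c^2 + c - 30)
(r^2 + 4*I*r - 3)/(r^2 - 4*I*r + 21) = (r + I)/(r - 7*I)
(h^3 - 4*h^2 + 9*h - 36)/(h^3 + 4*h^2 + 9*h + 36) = (h - 4)/(h + 4)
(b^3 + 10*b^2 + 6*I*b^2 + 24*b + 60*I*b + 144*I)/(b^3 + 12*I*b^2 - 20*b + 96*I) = (b^2 + 10*b + 24)/(b^2 + 6*I*b + 16)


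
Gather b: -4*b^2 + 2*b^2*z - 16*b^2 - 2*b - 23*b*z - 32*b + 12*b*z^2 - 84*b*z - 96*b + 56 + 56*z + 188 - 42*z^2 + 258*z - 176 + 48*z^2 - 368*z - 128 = b^2*(2*z - 20) + b*(12*z^2 - 107*z - 130) + 6*z^2 - 54*z - 60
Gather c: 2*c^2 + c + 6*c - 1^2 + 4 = 2*c^2 + 7*c + 3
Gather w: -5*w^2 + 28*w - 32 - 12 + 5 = -5*w^2 + 28*w - 39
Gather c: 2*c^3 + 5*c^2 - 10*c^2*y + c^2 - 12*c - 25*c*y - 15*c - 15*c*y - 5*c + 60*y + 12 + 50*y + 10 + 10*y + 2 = 2*c^3 + c^2*(6 - 10*y) + c*(-40*y - 32) + 120*y + 24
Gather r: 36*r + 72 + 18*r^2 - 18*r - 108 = 18*r^2 + 18*r - 36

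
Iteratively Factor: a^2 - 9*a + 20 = (a - 5)*(a - 4)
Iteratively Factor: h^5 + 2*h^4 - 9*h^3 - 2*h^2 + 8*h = (h + 1)*(h^4 + h^3 - 10*h^2 + 8*h) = (h - 1)*(h + 1)*(h^3 + 2*h^2 - 8*h) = (h - 1)*(h + 1)*(h + 4)*(h^2 - 2*h) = h*(h - 1)*(h + 1)*(h + 4)*(h - 2)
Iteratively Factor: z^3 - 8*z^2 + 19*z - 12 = (z - 4)*(z^2 - 4*z + 3) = (z - 4)*(z - 1)*(z - 3)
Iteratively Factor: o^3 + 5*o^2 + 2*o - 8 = (o + 2)*(o^2 + 3*o - 4) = (o - 1)*(o + 2)*(o + 4)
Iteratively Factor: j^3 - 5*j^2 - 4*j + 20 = (j - 5)*(j^2 - 4) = (j - 5)*(j + 2)*(j - 2)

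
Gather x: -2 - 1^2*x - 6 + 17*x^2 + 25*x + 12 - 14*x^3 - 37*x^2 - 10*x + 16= -14*x^3 - 20*x^2 + 14*x + 20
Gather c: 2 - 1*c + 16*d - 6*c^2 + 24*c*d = -6*c^2 + c*(24*d - 1) + 16*d + 2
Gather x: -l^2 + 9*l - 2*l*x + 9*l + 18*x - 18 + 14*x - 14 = -l^2 + 18*l + x*(32 - 2*l) - 32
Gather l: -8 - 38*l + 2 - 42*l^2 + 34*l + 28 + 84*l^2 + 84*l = 42*l^2 + 80*l + 22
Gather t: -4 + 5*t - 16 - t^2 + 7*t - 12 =-t^2 + 12*t - 32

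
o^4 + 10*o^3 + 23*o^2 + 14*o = o*(o + 1)*(o + 2)*(o + 7)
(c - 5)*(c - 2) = c^2 - 7*c + 10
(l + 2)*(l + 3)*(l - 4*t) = l^3 - 4*l^2*t + 5*l^2 - 20*l*t + 6*l - 24*t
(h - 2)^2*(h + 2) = h^3 - 2*h^2 - 4*h + 8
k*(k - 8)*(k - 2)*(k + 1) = k^4 - 9*k^3 + 6*k^2 + 16*k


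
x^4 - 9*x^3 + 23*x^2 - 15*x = x*(x - 5)*(x - 3)*(x - 1)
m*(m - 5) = m^2 - 5*m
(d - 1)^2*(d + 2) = d^3 - 3*d + 2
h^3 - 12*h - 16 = (h - 4)*(h + 2)^2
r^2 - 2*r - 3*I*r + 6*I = (r - 2)*(r - 3*I)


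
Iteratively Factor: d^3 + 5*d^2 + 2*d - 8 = (d - 1)*(d^2 + 6*d + 8) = (d - 1)*(d + 4)*(d + 2)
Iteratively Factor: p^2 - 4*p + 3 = (p - 3)*(p - 1)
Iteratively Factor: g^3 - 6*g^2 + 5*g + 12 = (g + 1)*(g^2 - 7*g + 12) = (g - 3)*(g + 1)*(g - 4)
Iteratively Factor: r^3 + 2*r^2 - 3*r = (r - 1)*(r^2 + 3*r) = (r - 1)*(r + 3)*(r)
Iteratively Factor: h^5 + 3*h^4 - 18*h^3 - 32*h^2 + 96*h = (h - 2)*(h^4 + 5*h^3 - 8*h^2 - 48*h) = h*(h - 2)*(h^3 + 5*h^2 - 8*h - 48) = h*(h - 3)*(h - 2)*(h^2 + 8*h + 16) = h*(h - 3)*(h - 2)*(h + 4)*(h + 4)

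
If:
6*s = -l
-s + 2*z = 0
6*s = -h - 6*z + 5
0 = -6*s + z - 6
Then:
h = 163/11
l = 72/11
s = -12/11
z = -6/11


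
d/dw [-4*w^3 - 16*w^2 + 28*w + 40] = -12*w^2 - 32*w + 28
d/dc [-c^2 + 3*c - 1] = 3 - 2*c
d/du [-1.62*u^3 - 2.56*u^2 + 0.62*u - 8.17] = -4.86*u^2 - 5.12*u + 0.62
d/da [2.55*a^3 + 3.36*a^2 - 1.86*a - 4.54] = 7.65*a^2 + 6.72*a - 1.86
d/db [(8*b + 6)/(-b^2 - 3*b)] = 2*(4*b^2 + 6*b + 9)/(b^2*(b^2 + 6*b + 9))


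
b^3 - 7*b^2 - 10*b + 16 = (b - 8)*(b - 1)*(b + 2)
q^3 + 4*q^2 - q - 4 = (q - 1)*(q + 1)*(q + 4)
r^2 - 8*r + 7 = (r - 7)*(r - 1)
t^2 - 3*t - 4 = (t - 4)*(t + 1)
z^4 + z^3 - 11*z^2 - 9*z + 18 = (z - 3)*(z - 1)*(z + 2)*(z + 3)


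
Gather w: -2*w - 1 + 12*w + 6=10*w + 5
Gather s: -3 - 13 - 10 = -26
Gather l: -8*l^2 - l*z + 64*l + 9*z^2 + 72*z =-8*l^2 + l*(64 - z) + 9*z^2 + 72*z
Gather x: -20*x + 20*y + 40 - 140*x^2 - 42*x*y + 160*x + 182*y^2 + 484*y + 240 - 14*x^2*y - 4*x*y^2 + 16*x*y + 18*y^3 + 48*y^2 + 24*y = x^2*(-14*y - 140) + x*(-4*y^2 - 26*y + 140) + 18*y^3 + 230*y^2 + 528*y + 280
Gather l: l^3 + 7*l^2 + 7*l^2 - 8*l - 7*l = l^3 + 14*l^2 - 15*l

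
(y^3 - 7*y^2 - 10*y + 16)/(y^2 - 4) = (y^2 - 9*y + 8)/(y - 2)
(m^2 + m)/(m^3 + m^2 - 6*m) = (m + 1)/(m^2 + m - 6)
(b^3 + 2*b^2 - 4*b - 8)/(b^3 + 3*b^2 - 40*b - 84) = (b^2 - 4)/(b^2 + b - 42)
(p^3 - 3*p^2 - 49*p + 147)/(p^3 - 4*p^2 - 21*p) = (p^2 + 4*p - 21)/(p*(p + 3))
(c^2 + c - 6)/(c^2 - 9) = (c - 2)/(c - 3)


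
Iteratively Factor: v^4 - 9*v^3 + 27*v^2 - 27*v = (v - 3)*(v^3 - 6*v^2 + 9*v) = (v - 3)^2*(v^2 - 3*v) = (v - 3)^3*(v)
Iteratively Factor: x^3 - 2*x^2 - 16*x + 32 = (x - 4)*(x^2 + 2*x - 8) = (x - 4)*(x + 4)*(x - 2)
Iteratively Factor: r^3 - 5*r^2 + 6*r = (r - 2)*(r^2 - 3*r) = r*(r - 2)*(r - 3)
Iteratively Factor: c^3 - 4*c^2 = (c - 4)*(c^2) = c*(c - 4)*(c)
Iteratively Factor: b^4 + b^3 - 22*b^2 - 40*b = (b + 4)*(b^3 - 3*b^2 - 10*b) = b*(b + 4)*(b^2 - 3*b - 10) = b*(b + 2)*(b + 4)*(b - 5)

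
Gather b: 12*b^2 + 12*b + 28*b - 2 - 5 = 12*b^2 + 40*b - 7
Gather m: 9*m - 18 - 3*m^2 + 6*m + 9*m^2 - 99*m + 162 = 6*m^2 - 84*m + 144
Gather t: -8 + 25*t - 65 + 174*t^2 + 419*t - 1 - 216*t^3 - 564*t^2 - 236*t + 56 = -216*t^3 - 390*t^2 + 208*t - 18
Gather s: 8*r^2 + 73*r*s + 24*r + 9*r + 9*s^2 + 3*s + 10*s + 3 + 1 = 8*r^2 + 33*r + 9*s^2 + s*(73*r + 13) + 4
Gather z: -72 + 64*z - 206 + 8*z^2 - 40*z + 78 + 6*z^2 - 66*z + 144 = 14*z^2 - 42*z - 56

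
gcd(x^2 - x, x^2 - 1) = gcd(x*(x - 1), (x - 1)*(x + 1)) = x - 1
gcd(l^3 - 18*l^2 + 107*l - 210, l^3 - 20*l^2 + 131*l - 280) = l^2 - 12*l + 35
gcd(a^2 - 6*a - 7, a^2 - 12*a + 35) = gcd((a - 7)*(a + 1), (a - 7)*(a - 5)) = a - 7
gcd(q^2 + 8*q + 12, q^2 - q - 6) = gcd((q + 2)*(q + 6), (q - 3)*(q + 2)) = q + 2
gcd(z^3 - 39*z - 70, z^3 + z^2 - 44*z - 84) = z^2 - 5*z - 14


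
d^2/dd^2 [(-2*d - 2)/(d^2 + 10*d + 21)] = 4*(-4*(d + 1)*(d + 5)^2 + (3*d + 11)*(d^2 + 10*d + 21))/(d^2 + 10*d + 21)^3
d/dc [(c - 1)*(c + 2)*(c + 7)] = 3*c^2 + 16*c + 5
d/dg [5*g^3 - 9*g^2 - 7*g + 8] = 15*g^2 - 18*g - 7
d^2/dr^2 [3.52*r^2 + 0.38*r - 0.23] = 7.04000000000000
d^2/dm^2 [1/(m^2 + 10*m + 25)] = 6/(m^4 + 20*m^3 + 150*m^2 + 500*m + 625)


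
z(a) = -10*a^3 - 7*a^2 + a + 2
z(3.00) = -328.00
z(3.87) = -678.57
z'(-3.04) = -233.69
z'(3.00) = -311.00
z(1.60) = -55.28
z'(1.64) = -102.65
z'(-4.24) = -478.97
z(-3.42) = 316.72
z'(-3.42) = -302.01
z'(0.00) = 1.00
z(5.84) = -2222.67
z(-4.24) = 634.17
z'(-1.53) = -47.81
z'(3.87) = -502.49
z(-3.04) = 215.21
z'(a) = -30*a^2 - 14*a + 1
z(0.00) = 2.00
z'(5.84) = -1103.93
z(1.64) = -59.30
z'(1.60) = -98.20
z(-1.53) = 19.90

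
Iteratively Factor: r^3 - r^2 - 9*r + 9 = (r - 1)*(r^2 - 9) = (r - 1)*(r + 3)*(r - 3)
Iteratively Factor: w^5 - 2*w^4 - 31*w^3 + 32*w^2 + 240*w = (w - 5)*(w^4 + 3*w^3 - 16*w^2 - 48*w) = (w - 5)*(w + 4)*(w^3 - w^2 - 12*w) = (w - 5)*(w - 4)*(w + 4)*(w^2 + 3*w) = (w - 5)*(w - 4)*(w + 3)*(w + 4)*(w)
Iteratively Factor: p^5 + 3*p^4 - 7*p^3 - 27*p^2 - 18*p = (p)*(p^4 + 3*p^3 - 7*p^2 - 27*p - 18) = p*(p + 2)*(p^3 + p^2 - 9*p - 9) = p*(p + 2)*(p + 3)*(p^2 - 2*p - 3) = p*(p + 1)*(p + 2)*(p + 3)*(p - 3)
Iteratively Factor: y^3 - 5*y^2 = (y)*(y^2 - 5*y) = y^2*(y - 5)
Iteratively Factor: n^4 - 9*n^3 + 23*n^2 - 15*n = (n - 3)*(n^3 - 6*n^2 + 5*n) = (n - 5)*(n - 3)*(n^2 - n) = (n - 5)*(n - 3)*(n - 1)*(n)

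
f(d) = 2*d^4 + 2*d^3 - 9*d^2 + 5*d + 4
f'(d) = 8*d^3 + 6*d^2 - 18*d + 5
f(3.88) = 458.00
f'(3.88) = 492.77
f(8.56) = 11379.82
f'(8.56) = 5308.34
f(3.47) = 286.51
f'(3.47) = 349.04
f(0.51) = 4.61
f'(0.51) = -1.56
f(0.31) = 4.76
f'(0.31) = 0.23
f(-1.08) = -11.70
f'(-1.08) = 21.36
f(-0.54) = -1.47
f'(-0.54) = 15.21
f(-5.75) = 1483.73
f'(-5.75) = -1214.00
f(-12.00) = 36664.00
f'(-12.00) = -12739.00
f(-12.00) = 36664.00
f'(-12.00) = -12739.00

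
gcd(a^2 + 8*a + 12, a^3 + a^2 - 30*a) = a + 6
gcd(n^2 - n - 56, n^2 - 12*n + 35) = 1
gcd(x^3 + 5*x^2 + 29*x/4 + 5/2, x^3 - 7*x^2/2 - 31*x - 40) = x^2 + 9*x/2 + 5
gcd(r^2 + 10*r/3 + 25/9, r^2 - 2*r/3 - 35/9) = r + 5/3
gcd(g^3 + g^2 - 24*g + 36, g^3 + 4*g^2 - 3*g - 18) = g - 2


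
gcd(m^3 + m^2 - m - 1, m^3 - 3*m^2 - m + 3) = m^2 - 1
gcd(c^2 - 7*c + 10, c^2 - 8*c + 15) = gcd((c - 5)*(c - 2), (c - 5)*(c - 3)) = c - 5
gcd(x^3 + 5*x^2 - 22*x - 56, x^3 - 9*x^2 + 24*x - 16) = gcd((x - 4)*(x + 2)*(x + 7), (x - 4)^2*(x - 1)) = x - 4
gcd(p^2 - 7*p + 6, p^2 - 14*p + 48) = p - 6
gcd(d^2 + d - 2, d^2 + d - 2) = d^2 + d - 2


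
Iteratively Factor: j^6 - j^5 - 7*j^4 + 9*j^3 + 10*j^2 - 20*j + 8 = (j - 1)*(j^5 - 7*j^3 + 2*j^2 + 12*j - 8) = (j - 1)^2*(j^4 + j^3 - 6*j^2 - 4*j + 8) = (j - 1)^2*(j + 2)*(j^3 - j^2 - 4*j + 4) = (j - 1)^2*(j + 2)^2*(j^2 - 3*j + 2) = (j - 1)^3*(j + 2)^2*(j - 2)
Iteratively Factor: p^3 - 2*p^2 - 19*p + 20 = (p - 5)*(p^2 + 3*p - 4) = (p - 5)*(p - 1)*(p + 4)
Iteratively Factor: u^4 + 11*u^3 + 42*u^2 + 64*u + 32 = (u + 2)*(u^3 + 9*u^2 + 24*u + 16) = (u + 1)*(u + 2)*(u^2 + 8*u + 16) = (u + 1)*(u + 2)*(u + 4)*(u + 4)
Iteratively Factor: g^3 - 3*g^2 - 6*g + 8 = (g - 4)*(g^2 + g - 2) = (g - 4)*(g - 1)*(g + 2)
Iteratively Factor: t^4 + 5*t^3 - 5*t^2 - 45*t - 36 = (t + 4)*(t^3 + t^2 - 9*t - 9) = (t + 3)*(t + 4)*(t^2 - 2*t - 3) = (t - 3)*(t + 3)*(t + 4)*(t + 1)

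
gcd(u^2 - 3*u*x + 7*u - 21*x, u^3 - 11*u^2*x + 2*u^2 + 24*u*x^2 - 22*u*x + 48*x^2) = -u + 3*x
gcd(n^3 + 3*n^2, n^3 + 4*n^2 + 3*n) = n^2 + 3*n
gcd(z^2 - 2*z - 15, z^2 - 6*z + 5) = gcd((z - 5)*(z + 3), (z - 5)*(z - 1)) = z - 5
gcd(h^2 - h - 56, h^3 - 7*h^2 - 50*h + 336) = h^2 - h - 56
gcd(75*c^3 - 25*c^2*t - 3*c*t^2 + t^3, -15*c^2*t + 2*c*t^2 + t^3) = -15*c^2 + 2*c*t + t^2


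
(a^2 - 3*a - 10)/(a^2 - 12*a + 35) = (a + 2)/(a - 7)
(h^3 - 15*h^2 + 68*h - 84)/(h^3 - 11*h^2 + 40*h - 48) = (h^3 - 15*h^2 + 68*h - 84)/(h^3 - 11*h^2 + 40*h - 48)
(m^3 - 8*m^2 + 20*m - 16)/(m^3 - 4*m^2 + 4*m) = (m - 4)/m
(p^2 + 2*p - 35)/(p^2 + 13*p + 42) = (p - 5)/(p + 6)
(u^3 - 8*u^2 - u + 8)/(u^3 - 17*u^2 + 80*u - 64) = (u + 1)/(u - 8)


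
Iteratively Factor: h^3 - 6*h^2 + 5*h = (h)*(h^2 - 6*h + 5) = h*(h - 5)*(h - 1)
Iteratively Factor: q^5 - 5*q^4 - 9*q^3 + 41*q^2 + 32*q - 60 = (q - 5)*(q^4 - 9*q^2 - 4*q + 12) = (q - 5)*(q + 2)*(q^3 - 2*q^2 - 5*q + 6) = (q - 5)*(q + 2)^2*(q^2 - 4*q + 3) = (q - 5)*(q - 3)*(q + 2)^2*(q - 1)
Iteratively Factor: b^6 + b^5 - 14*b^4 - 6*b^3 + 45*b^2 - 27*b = (b - 3)*(b^5 + 4*b^4 - 2*b^3 - 12*b^2 + 9*b) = (b - 3)*(b + 3)*(b^4 + b^3 - 5*b^2 + 3*b) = (b - 3)*(b - 1)*(b + 3)*(b^3 + 2*b^2 - 3*b) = (b - 3)*(b - 1)^2*(b + 3)*(b^2 + 3*b) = (b - 3)*(b - 1)^2*(b + 3)^2*(b)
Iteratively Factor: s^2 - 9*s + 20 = (s - 4)*(s - 5)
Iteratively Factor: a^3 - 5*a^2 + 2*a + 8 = (a - 4)*(a^2 - a - 2) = (a - 4)*(a - 2)*(a + 1)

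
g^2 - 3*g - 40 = (g - 8)*(g + 5)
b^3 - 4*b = b*(b - 2)*(b + 2)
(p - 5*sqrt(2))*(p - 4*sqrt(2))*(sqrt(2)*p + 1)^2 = 2*p^4 - 16*sqrt(2)*p^3 + 45*p^2 + 71*sqrt(2)*p + 40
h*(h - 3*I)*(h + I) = h^3 - 2*I*h^2 + 3*h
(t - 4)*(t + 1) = t^2 - 3*t - 4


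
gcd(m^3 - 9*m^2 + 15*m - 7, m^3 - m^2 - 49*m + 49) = m^2 - 8*m + 7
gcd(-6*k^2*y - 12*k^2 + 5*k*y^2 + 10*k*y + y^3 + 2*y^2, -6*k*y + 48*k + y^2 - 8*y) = 1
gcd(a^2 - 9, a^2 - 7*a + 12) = a - 3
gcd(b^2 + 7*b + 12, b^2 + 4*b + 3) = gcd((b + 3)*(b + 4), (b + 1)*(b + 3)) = b + 3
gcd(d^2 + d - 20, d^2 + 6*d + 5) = d + 5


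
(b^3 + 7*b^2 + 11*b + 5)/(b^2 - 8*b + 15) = (b^3 + 7*b^2 + 11*b + 5)/(b^2 - 8*b + 15)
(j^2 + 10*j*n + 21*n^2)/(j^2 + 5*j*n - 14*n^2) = (j + 3*n)/(j - 2*n)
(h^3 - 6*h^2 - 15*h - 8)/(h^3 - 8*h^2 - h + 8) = (h + 1)/(h - 1)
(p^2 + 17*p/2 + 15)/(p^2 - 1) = (p^2 + 17*p/2 + 15)/(p^2 - 1)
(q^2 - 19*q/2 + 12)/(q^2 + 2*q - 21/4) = 2*(q - 8)/(2*q + 7)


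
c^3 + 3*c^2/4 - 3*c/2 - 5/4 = (c - 5/4)*(c + 1)^2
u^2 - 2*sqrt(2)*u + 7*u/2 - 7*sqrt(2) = (u + 7/2)*(u - 2*sqrt(2))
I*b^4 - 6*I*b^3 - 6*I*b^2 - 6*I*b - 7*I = (b - 7)*(b + 1)*(b + I)*(I*b + 1)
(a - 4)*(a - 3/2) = a^2 - 11*a/2 + 6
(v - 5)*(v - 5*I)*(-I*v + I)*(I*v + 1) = v^4 - 6*v^3 - 6*I*v^3 + 36*I*v^2 + 30*v - 30*I*v - 25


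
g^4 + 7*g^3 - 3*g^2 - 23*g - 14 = (g - 2)*(g + 1)^2*(g + 7)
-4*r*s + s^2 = s*(-4*r + s)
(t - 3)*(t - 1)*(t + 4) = t^3 - 13*t + 12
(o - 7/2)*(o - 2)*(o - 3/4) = o^3 - 25*o^2/4 + 89*o/8 - 21/4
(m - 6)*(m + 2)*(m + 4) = m^3 - 28*m - 48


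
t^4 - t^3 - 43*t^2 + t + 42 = (t - 7)*(t - 1)*(t + 1)*(t + 6)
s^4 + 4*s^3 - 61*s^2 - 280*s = s*(s - 8)*(s + 5)*(s + 7)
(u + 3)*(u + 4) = u^2 + 7*u + 12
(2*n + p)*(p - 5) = 2*n*p - 10*n + p^2 - 5*p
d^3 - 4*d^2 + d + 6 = (d - 3)*(d - 2)*(d + 1)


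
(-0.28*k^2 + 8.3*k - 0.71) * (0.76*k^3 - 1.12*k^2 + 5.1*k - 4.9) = -0.2128*k^5 + 6.6216*k^4 - 11.2636*k^3 + 44.4972*k^2 - 44.291*k + 3.479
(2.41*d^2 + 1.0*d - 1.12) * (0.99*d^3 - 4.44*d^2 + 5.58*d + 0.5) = 2.3859*d^5 - 9.7104*d^4 + 7.899*d^3 + 11.7578*d^2 - 5.7496*d - 0.56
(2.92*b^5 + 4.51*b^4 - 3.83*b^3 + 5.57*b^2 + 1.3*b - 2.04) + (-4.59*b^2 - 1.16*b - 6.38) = 2.92*b^5 + 4.51*b^4 - 3.83*b^3 + 0.98*b^2 + 0.14*b - 8.42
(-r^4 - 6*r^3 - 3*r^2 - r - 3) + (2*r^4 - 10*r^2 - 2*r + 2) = r^4 - 6*r^3 - 13*r^2 - 3*r - 1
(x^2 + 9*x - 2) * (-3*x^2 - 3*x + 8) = -3*x^4 - 30*x^3 - 13*x^2 + 78*x - 16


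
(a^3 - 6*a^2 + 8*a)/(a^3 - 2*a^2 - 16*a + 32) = a/(a + 4)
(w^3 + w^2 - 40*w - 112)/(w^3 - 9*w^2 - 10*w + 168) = (w + 4)/(w - 6)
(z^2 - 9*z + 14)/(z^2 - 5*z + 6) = (z - 7)/(z - 3)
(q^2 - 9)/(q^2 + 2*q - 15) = (q + 3)/(q + 5)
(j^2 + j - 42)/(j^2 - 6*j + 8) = (j^2 + j - 42)/(j^2 - 6*j + 8)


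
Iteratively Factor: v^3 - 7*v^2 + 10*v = (v - 2)*(v^2 - 5*v) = (v - 5)*(v - 2)*(v)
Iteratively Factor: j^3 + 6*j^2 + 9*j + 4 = (j + 4)*(j^2 + 2*j + 1) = (j + 1)*(j + 4)*(j + 1)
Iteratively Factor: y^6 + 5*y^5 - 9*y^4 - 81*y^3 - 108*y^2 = (y - 4)*(y^5 + 9*y^4 + 27*y^3 + 27*y^2) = (y - 4)*(y + 3)*(y^4 + 6*y^3 + 9*y^2) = (y - 4)*(y + 3)^2*(y^3 + 3*y^2) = y*(y - 4)*(y + 3)^2*(y^2 + 3*y) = y*(y - 4)*(y + 3)^3*(y)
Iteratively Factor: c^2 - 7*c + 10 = (c - 5)*(c - 2)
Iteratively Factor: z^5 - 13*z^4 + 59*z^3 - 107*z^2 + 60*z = (z - 5)*(z^4 - 8*z^3 + 19*z^2 - 12*z) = (z - 5)*(z - 1)*(z^3 - 7*z^2 + 12*z) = (z - 5)*(z - 3)*(z - 1)*(z^2 - 4*z) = z*(z - 5)*(z - 3)*(z - 1)*(z - 4)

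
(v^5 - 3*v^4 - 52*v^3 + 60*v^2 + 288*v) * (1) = v^5 - 3*v^4 - 52*v^3 + 60*v^2 + 288*v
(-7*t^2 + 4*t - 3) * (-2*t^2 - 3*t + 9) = 14*t^4 + 13*t^3 - 69*t^2 + 45*t - 27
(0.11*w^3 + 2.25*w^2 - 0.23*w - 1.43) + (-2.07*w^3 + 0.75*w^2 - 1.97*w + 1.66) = -1.96*w^3 + 3.0*w^2 - 2.2*w + 0.23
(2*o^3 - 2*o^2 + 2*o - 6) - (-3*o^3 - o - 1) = 5*o^3 - 2*o^2 + 3*o - 5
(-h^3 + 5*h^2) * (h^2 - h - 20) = -h^5 + 6*h^4 + 15*h^3 - 100*h^2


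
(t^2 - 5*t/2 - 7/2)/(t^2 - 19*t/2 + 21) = (t + 1)/(t - 6)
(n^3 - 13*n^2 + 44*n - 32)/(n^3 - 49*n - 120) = (n^2 - 5*n + 4)/(n^2 + 8*n + 15)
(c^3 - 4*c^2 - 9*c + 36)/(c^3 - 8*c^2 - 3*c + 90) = (c^2 - 7*c + 12)/(c^2 - 11*c + 30)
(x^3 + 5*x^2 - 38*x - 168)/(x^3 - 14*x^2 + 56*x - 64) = (x^3 + 5*x^2 - 38*x - 168)/(x^3 - 14*x^2 + 56*x - 64)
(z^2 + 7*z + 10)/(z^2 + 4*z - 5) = (z + 2)/(z - 1)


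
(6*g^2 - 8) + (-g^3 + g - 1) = -g^3 + 6*g^2 + g - 9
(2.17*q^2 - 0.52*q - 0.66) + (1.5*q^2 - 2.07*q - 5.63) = 3.67*q^2 - 2.59*q - 6.29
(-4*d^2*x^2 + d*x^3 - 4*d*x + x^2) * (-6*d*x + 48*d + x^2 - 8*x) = 24*d^3*x^3 - 192*d^3*x^2 - 10*d^2*x^4 + 80*d^2*x^3 + 24*d^2*x^2 - 192*d^2*x + d*x^5 - 8*d*x^4 - 10*d*x^3 + 80*d*x^2 + x^4 - 8*x^3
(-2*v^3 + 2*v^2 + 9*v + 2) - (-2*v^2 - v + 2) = -2*v^3 + 4*v^2 + 10*v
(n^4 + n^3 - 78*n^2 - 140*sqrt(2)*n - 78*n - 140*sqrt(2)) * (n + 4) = n^5 + 5*n^4 - 74*n^3 - 390*n^2 - 140*sqrt(2)*n^2 - 700*sqrt(2)*n - 312*n - 560*sqrt(2)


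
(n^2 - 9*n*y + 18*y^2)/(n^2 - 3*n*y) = (n - 6*y)/n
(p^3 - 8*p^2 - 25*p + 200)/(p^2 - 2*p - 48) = (p^2 - 25)/(p + 6)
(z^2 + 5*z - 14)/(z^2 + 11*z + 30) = (z^2 + 5*z - 14)/(z^2 + 11*z + 30)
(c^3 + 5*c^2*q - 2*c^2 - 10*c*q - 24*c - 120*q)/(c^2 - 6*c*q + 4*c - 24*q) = (-c^2 - 5*c*q + 6*c + 30*q)/(-c + 6*q)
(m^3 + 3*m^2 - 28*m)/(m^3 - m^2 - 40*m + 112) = m/(m - 4)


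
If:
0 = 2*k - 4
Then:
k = 2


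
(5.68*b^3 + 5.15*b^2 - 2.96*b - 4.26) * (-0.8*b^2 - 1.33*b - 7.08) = -4.544*b^5 - 11.6744*b^4 - 44.6959*b^3 - 29.1172*b^2 + 26.6226*b + 30.1608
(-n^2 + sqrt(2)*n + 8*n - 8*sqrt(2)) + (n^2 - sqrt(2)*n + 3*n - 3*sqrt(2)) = 11*n - 11*sqrt(2)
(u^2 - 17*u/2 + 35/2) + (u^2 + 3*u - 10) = 2*u^2 - 11*u/2 + 15/2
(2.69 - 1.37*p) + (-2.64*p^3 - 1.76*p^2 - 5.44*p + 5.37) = -2.64*p^3 - 1.76*p^2 - 6.81*p + 8.06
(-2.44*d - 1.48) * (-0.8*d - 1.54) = 1.952*d^2 + 4.9416*d + 2.2792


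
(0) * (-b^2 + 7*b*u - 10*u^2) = 0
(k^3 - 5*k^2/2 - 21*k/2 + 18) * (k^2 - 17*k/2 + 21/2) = k^5 - 11*k^4 + 85*k^3/4 + 81*k^2 - 1053*k/4 + 189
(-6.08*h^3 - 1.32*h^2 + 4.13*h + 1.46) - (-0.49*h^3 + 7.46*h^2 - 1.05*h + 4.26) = -5.59*h^3 - 8.78*h^2 + 5.18*h - 2.8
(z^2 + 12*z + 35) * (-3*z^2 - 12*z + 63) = -3*z^4 - 48*z^3 - 186*z^2 + 336*z + 2205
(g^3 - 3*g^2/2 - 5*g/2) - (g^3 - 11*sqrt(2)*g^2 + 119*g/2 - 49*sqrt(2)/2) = -3*g^2/2 + 11*sqrt(2)*g^2 - 62*g + 49*sqrt(2)/2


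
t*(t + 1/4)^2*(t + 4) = t^4 + 9*t^3/2 + 33*t^2/16 + t/4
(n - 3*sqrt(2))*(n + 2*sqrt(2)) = n^2 - sqrt(2)*n - 12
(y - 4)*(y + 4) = y^2 - 16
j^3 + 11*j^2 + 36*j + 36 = (j + 2)*(j + 3)*(j + 6)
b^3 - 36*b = b*(b - 6)*(b + 6)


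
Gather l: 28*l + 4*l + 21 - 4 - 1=32*l + 16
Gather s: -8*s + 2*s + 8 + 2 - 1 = 9 - 6*s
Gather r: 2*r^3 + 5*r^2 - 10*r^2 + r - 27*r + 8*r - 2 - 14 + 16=2*r^3 - 5*r^2 - 18*r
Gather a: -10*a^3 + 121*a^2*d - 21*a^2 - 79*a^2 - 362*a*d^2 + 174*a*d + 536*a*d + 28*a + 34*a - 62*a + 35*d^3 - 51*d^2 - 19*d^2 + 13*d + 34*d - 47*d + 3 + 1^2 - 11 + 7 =-10*a^3 + a^2*(121*d - 100) + a*(-362*d^2 + 710*d) + 35*d^3 - 70*d^2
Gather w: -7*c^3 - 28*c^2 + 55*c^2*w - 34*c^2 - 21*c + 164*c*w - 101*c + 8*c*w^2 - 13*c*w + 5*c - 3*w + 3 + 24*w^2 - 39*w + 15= -7*c^3 - 62*c^2 - 117*c + w^2*(8*c + 24) + w*(55*c^2 + 151*c - 42) + 18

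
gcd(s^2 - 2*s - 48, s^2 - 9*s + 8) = s - 8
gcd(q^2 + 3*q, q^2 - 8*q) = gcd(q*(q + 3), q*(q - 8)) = q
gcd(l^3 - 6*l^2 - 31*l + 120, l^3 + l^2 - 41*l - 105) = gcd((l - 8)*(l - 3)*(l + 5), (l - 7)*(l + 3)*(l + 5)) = l + 5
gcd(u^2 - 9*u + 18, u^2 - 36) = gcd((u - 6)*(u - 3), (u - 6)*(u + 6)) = u - 6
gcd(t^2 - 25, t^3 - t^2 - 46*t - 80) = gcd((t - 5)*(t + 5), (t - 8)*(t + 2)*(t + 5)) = t + 5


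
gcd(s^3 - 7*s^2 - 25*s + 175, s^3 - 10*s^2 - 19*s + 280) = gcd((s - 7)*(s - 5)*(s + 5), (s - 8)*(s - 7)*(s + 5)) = s^2 - 2*s - 35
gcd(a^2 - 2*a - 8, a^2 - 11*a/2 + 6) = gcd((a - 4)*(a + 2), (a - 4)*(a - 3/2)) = a - 4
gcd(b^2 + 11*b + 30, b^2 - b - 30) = b + 5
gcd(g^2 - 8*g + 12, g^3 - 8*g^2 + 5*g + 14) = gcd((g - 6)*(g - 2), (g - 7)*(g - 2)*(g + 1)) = g - 2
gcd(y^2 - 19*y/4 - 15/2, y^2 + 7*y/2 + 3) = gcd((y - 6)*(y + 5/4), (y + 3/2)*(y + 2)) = 1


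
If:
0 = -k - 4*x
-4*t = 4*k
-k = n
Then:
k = -4*x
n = 4*x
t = 4*x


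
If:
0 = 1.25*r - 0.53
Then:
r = 0.42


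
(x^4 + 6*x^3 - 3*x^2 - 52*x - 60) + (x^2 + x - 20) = x^4 + 6*x^3 - 2*x^2 - 51*x - 80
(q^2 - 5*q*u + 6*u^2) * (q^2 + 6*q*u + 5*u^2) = q^4 + q^3*u - 19*q^2*u^2 + 11*q*u^3 + 30*u^4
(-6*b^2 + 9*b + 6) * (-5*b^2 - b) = 30*b^4 - 39*b^3 - 39*b^2 - 6*b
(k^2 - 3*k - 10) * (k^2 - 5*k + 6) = k^4 - 8*k^3 + 11*k^2 + 32*k - 60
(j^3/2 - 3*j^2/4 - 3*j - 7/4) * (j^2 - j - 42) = j^5/2 - 5*j^4/4 - 93*j^3/4 + 131*j^2/4 + 511*j/4 + 147/2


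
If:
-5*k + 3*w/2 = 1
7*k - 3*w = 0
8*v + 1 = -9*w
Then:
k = -2/3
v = 13/8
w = -14/9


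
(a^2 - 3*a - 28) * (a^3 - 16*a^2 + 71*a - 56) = a^5 - 19*a^4 + 91*a^3 + 179*a^2 - 1820*a + 1568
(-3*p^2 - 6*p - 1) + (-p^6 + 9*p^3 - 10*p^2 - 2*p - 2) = -p^6 + 9*p^3 - 13*p^2 - 8*p - 3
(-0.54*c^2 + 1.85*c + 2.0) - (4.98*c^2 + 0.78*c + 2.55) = -5.52*c^2 + 1.07*c - 0.55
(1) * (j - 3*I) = j - 3*I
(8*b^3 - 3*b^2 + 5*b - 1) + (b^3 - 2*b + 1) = 9*b^3 - 3*b^2 + 3*b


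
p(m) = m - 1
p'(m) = 1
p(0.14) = -0.86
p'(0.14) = 1.00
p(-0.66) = -1.66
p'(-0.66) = 1.00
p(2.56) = 1.56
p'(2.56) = 1.00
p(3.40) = 2.40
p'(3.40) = 1.00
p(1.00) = 0.00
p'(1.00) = 1.00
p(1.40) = 0.40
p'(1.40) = 1.00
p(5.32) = 4.32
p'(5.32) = 1.00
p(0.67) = -0.33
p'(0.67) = 1.00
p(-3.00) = -4.00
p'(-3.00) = 1.00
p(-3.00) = -4.00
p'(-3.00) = 1.00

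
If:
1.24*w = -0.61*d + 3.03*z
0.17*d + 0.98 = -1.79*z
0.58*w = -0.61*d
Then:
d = 4.08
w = -4.29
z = -0.94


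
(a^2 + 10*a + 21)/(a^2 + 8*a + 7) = (a + 3)/(a + 1)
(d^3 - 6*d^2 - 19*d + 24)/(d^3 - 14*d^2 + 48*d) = (d^2 + 2*d - 3)/(d*(d - 6))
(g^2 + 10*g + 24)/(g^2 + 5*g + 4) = (g + 6)/(g + 1)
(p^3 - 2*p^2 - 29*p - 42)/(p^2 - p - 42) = (p^2 + 5*p + 6)/(p + 6)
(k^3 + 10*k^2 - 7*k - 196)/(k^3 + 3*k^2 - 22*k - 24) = (k^2 + 14*k + 49)/(k^2 + 7*k + 6)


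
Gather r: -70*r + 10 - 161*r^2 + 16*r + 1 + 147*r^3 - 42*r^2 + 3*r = 147*r^3 - 203*r^2 - 51*r + 11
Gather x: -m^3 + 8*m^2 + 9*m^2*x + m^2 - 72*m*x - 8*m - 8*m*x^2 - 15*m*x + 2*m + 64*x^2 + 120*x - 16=-m^3 + 9*m^2 - 6*m + x^2*(64 - 8*m) + x*(9*m^2 - 87*m + 120) - 16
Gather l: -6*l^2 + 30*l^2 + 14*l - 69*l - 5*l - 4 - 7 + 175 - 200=24*l^2 - 60*l - 36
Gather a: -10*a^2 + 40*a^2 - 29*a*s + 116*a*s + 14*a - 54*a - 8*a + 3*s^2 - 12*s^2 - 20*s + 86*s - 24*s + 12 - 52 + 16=30*a^2 + a*(87*s - 48) - 9*s^2 + 42*s - 24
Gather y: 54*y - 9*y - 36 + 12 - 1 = 45*y - 25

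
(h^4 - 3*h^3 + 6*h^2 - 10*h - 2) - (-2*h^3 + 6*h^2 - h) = h^4 - h^3 - 9*h - 2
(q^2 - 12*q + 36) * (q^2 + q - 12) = q^4 - 11*q^3 + 12*q^2 + 180*q - 432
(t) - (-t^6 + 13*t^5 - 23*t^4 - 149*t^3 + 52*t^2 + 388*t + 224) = t^6 - 13*t^5 + 23*t^4 + 149*t^3 - 52*t^2 - 387*t - 224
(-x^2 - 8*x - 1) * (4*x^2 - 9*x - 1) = -4*x^4 - 23*x^3 + 69*x^2 + 17*x + 1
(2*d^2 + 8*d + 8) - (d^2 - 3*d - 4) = d^2 + 11*d + 12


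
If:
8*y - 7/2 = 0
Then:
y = 7/16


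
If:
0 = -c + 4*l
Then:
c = 4*l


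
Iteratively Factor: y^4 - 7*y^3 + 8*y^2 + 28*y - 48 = (y - 4)*(y^3 - 3*y^2 - 4*y + 12) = (y - 4)*(y - 2)*(y^2 - y - 6) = (y - 4)*(y - 3)*(y - 2)*(y + 2)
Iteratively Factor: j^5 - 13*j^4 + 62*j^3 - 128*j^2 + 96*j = (j)*(j^4 - 13*j^3 + 62*j^2 - 128*j + 96) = j*(j - 4)*(j^3 - 9*j^2 + 26*j - 24) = j*(j - 4)*(j - 2)*(j^2 - 7*j + 12) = j*(j - 4)*(j - 3)*(j - 2)*(j - 4)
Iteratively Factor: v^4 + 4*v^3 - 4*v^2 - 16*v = (v - 2)*(v^3 + 6*v^2 + 8*v) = v*(v - 2)*(v^2 + 6*v + 8) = v*(v - 2)*(v + 4)*(v + 2)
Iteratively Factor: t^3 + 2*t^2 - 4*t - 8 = (t - 2)*(t^2 + 4*t + 4) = (t - 2)*(t + 2)*(t + 2)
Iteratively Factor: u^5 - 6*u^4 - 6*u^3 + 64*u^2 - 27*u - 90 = (u + 1)*(u^4 - 7*u^3 + u^2 + 63*u - 90) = (u - 5)*(u + 1)*(u^3 - 2*u^2 - 9*u + 18) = (u - 5)*(u - 3)*(u + 1)*(u^2 + u - 6) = (u - 5)*(u - 3)*(u + 1)*(u + 3)*(u - 2)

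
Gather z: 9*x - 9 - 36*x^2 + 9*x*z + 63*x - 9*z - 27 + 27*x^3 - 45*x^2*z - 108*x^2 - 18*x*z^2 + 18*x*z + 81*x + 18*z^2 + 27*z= 27*x^3 - 144*x^2 + 153*x + z^2*(18 - 18*x) + z*(-45*x^2 + 27*x + 18) - 36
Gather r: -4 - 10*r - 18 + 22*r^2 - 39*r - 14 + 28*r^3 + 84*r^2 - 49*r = 28*r^3 + 106*r^2 - 98*r - 36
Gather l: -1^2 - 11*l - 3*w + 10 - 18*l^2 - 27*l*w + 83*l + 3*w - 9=-18*l^2 + l*(72 - 27*w)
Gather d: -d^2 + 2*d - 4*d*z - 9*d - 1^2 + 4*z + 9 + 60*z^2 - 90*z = -d^2 + d*(-4*z - 7) + 60*z^2 - 86*z + 8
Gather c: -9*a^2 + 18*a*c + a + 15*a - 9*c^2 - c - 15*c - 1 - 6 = -9*a^2 + 16*a - 9*c^2 + c*(18*a - 16) - 7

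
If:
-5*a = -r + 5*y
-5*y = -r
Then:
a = 0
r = 5*y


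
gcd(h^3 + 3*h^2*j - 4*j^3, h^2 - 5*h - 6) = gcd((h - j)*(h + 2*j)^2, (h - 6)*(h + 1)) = 1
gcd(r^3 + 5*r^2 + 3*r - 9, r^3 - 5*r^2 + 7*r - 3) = r - 1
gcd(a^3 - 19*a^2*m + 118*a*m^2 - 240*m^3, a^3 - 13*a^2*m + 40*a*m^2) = a^2 - 13*a*m + 40*m^2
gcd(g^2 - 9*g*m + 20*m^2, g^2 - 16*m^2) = g - 4*m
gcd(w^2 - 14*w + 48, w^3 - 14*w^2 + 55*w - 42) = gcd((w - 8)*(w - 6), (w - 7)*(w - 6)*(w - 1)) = w - 6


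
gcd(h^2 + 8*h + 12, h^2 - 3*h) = 1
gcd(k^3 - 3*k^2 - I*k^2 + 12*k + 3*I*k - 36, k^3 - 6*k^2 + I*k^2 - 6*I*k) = 1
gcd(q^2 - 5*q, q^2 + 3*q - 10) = 1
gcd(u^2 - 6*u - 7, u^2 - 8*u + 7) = u - 7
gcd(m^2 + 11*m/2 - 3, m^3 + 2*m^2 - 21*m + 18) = m + 6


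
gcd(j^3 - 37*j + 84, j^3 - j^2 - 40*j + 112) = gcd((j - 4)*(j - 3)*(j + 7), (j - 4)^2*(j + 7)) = j^2 + 3*j - 28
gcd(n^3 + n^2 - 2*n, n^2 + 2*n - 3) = n - 1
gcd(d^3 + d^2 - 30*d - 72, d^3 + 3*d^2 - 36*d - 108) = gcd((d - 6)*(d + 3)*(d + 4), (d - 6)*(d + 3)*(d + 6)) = d^2 - 3*d - 18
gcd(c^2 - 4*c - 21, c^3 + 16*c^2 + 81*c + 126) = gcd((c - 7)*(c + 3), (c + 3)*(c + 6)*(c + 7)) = c + 3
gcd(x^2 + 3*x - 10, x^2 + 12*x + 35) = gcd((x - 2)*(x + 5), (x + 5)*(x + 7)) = x + 5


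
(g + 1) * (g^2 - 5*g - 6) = g^3 - 4*g^2 - 11*g - 6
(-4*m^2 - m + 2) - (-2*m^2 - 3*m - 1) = -2*m^2 + 2*m + 3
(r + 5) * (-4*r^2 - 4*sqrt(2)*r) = -4*r^3 - 20*r^2 - 4*sqrt(2)*r^2 - 20*sqrt(2)*r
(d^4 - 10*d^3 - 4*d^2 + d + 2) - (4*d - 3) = d^4 - 10*d^3 - 4*d^2 - 3*d + 5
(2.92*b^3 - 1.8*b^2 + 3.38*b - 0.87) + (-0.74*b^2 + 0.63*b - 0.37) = 2.92*b^3 - 2.54*b^2 + 4.01*b - 1.24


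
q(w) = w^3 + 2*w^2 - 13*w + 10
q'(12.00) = 467.00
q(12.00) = 1870.00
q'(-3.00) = 2.00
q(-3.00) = 40.00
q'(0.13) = -12.43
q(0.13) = 8.35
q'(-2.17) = -7.55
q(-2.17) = 37.41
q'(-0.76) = -14.31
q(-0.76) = 20.60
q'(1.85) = 4.67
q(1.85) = -0.87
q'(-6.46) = 86.35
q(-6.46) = -92.14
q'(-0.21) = -13.71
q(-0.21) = 12.81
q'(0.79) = -7.97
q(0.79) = 1.47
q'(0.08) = -12.66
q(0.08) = 8.97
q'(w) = 3*w^2 + 4*w - 13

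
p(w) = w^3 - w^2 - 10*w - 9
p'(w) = 3*w^2 - 2*w - 10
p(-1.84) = -0.22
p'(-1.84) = 3.84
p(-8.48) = -605.91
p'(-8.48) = 222.69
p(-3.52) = -29.80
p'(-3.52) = 34.21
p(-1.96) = -0.77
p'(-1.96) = 5.44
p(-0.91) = -1.48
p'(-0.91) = -5.70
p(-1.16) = -0.31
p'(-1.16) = -3.64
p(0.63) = -15.45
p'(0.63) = -10.07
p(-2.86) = -11.97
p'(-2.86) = 20.26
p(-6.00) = -201.00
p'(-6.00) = 110.00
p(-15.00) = -3459.00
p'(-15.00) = 695.00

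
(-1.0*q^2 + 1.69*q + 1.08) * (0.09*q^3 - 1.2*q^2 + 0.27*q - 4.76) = -0.09*q^5 + 1.3521*q^4 - 2.2008*q^3 + 3.9203*q^2 - 7.7528*q - 5.1408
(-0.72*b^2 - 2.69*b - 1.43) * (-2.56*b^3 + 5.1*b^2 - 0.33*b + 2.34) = 1.8432*b^5 + 3.2144*b^4 - 9.8206*b^3 - 8.0901*b^2 - 5.8227*b - 3.3462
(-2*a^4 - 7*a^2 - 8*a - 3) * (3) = -6*a^4 - 21*a^2 - 24*a - 9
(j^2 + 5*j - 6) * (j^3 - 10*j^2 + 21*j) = j^5 - 5*j^4 - 35*j^3 + 165*j^2 - 126*j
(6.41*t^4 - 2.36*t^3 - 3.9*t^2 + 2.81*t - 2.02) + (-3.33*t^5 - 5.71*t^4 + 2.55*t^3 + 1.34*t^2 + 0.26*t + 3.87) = -3.33*t^5 + 0.7*t^4 + 0.19*t^3 - 2.56*t^2 + 3.07*t + 1.85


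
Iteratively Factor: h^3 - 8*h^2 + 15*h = (h - 5)*(h^2 - 3*h) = h*(h - 5)*(h - 3)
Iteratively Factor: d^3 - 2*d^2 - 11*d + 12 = (d - 4)*(d^2 + 2*d - 3) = (d - 4)*(d + 3)*(d - 1)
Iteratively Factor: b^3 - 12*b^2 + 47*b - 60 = (b - 4)*(b^2 - 8*b + 15) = (b - 4)*(b - 3)*(b - 5)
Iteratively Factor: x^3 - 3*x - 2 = (x + 1)*(x^2 - x - 2) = (x - 2)*(x + 1)*(x + 1)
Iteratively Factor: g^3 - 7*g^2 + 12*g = (g - 4)*(g^2 - 3*g) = g*(g - 4)*(g - 3)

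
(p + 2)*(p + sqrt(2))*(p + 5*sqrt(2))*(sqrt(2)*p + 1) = sqrt(2)*p^4 + 2*sqrt(2)*p^3 + 13*p^3 + 16*sqrt(2)*p^2 + 26*p^2 + 10*p + 32*sqrt(2)*p + 20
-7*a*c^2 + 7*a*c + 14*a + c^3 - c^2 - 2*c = (-7*a + c)*(c - 2)*(c + 1)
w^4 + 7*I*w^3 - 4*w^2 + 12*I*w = w*(w - I)*(w + 2*I)*(w + 6*I)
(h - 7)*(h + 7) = h^2 - 49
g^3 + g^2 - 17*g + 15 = (g - 3)*(g - 1)*(g + 5)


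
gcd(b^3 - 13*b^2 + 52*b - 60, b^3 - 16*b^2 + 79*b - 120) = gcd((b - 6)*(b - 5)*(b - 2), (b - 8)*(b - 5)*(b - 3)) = b - 5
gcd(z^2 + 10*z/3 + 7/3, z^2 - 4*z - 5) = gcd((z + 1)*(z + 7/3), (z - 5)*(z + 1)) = z + 1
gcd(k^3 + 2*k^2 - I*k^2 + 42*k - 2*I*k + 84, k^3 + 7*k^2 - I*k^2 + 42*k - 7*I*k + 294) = k^2 - I*k + 42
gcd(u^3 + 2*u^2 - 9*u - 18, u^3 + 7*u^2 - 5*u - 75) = u - 3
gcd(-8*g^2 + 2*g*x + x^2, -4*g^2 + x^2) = -2*g + x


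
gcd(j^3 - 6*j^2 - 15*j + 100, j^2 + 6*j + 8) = j + 4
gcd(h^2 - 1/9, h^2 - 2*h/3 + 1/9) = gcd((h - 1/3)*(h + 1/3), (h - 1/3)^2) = h - 1/3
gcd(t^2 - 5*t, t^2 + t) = t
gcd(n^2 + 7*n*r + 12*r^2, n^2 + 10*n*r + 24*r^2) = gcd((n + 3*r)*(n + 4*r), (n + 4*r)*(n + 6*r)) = n + 4*r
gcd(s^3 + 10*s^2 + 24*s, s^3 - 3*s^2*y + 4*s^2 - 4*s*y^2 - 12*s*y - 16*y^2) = s + 4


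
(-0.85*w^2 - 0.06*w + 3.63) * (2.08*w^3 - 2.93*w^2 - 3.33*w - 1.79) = -1.768*w^5 + 2.3657*w^4 + 10.5567*w^3 - 8.9146*w^2 - 11.9805*w - 6.4977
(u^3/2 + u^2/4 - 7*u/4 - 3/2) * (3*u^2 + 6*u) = 3*u^5/2 + 15*u^4/4 - 15*u^3/4 - 15*u^2 - 9*u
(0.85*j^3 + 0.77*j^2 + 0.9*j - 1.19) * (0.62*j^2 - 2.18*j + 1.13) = 0.527*j^5 - 1.3756*j^4 - 0.1601*j^3 - 1.8297*j^2 + 3.6112*j - 1.3447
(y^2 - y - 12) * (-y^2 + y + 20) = -y^4 + 2*y^3 + 31*y^2 - 32*y - 240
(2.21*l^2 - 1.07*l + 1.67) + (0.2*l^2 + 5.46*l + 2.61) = 2.41*l^2 + 4.39*l + 4.28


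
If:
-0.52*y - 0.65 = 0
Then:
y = -1.25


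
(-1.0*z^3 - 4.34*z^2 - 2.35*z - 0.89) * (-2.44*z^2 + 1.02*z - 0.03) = 2.44*z^5 + 9.5696*z^4 + 1.3372*z^3 - 0.0952000000000002*z^2 - 0.8373*z + 0.0267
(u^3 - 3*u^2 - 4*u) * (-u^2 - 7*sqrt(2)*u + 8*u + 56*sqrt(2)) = -u^5 - 7*sqrt(2)*u^4 + 11*u^4 - 20*u^3 + 77*sqrt(2)*u^3 - 140*sqrt(2)*u^2 - 32*u^2 - 224*sqrt(2)*u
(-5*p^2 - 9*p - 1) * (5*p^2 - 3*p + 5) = -25*p^4 - 30*p^3 - 3*p^2 - 42*p - 5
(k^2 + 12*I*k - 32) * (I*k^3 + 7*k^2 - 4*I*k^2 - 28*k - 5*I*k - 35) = I*k^5 - 5*k^4 - 4*I*k^4 + 20*k^3 + 47*I*k^3 - 199*k^2 - 208*I*k^2 + 896*k - 260*I*k + 1120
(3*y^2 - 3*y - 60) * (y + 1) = 3*y^3 - 63*y - 60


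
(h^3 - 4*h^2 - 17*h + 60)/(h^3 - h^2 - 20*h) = (h - 3)/h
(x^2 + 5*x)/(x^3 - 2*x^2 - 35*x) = 1/(x - 7)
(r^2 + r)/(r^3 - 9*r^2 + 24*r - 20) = r*(r + 1)/(r^3 - 9*r^2 + 24*r - 20)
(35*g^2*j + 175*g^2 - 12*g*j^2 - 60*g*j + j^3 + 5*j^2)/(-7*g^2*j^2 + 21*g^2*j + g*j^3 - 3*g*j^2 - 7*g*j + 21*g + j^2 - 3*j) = (-5*g*j - 25*g + j^2 + 5*j)/(g*j^2 - 3*g*j + j - 3)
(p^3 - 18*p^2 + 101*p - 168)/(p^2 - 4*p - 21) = (p^2 - 11*p + 24)/(p + 3)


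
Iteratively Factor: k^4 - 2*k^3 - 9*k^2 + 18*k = (k - 3)*(k^3 + k^2 - 6*k) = (k - 3)*(k + 3)*(k^2 - 2*k) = k*(k - 3)*(k + 3)*(k - 2)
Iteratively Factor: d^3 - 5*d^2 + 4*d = (d - 1)*(d^2 - 4*d) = d*(d - 1)*(d - 4)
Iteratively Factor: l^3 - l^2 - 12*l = (l - 4)*(l^2 + 3*l) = (l - 4)*(l + 3)*(l)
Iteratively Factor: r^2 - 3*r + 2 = (r - 2)*(r - 1)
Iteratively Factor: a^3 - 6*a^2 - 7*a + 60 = (a + 3)*(a^2 - 9*a + 20) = (a - 4)*(a + 3)*(a - 5)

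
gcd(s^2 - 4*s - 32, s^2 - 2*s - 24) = s + 4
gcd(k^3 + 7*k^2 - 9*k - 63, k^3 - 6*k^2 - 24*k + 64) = 1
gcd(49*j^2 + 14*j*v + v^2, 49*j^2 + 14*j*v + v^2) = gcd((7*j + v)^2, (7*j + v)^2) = 49*j^2 + 14*j*v + v^2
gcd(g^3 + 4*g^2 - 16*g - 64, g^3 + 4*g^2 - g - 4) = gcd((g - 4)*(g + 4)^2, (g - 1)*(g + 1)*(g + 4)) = g + 4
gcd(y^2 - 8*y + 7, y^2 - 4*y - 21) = y - 7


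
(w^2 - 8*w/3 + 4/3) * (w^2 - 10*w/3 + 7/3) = w^4 - 6*w^3 + 113*w^2/9 - 32*w/3 + 28/9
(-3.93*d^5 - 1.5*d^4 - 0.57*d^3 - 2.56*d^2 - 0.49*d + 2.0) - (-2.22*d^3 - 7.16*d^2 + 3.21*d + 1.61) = -3.93*d^5 - 1.5*d^4 + 1.65*d^3 + 4.6*d^2 - 3.7*d + 0.39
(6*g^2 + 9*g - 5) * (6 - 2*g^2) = -12*g^4 - 18*g^3 + 46*g^2 + 54*g - 30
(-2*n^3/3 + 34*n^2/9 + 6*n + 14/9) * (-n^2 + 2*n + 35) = 2*n^5/3 - 46*n^4/9 - 196*n^3/9 + 428*n^2/3 + 1918*n/9 + 490/9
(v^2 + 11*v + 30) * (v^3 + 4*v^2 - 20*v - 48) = v^5 + 15*v^4 + 54*v^3 - 148*v^2 - 1128*v - 1440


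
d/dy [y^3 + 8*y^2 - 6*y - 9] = 3*y^2 + 16*y - 6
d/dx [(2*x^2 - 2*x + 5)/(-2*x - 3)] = 4*(-x^2 - 3*x + 4)/(4*x^2 + 12*x + 9)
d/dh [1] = 0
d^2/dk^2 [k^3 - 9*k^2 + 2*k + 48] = 6*k - 18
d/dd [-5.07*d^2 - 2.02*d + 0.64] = -10.14*d - 2.02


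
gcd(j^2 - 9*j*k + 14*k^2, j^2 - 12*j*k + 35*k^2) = j - 7*k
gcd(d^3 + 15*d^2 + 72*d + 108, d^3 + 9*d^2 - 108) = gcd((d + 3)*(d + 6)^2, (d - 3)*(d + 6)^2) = d^2 + 12*d + 36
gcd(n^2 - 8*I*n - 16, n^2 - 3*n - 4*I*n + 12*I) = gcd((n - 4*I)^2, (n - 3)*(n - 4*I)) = n - 4*I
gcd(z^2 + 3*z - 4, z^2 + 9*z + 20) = z + 4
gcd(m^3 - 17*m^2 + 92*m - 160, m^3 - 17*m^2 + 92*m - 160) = m^3 - 17*m^2 + 92*m - 160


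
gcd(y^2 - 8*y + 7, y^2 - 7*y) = y - 7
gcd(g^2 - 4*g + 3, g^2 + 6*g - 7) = g - 1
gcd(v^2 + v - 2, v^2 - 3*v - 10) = v + 2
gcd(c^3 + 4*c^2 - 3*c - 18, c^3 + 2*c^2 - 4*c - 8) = c - 2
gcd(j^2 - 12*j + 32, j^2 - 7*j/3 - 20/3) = j - 4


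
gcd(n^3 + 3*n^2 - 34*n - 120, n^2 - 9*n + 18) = n - 6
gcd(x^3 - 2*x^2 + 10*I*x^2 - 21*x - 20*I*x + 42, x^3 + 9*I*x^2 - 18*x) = x + 3*I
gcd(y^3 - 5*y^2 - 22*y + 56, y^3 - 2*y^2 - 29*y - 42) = y - 7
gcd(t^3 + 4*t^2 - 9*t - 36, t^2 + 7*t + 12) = t^2 + 7*t + 12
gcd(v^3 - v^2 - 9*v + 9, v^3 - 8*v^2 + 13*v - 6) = v - 1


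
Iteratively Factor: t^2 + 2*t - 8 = (t + 4)*(t - 2)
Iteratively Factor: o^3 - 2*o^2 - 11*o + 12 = (o - 1)*(o^2 - o - 12) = (o - 1)*(o + 3)*(o - 4)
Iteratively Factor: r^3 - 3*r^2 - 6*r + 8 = (r - 1)*(r^2 - 2*r - 8) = (r - 1)*(r + 2)*(r - 4)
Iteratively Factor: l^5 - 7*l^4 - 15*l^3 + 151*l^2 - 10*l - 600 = (l + 4)*(l^4 - 11*l^3 + 29*l^2 + 35*l - 150) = (l + 2)*(l + 4)*(l^3 - 13*l^2 + 55*l - 75) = (l - 5)*(l + 2)*(l + 4)*(l^2 - 8*l + 15) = (l - 5)^2*(l + 2)*(l + 4)*(l - 3)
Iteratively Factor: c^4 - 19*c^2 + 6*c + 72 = (c + 2)*(c^3 - 2*c^2 - 15*c + 36) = (c - 3)*(c + 2)*(c^2 + c - 12) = (c - 3)*(c + 2)*(c + 4)*(c - 3)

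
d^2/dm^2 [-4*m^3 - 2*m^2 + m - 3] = -24*m - 4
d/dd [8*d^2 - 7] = 16*d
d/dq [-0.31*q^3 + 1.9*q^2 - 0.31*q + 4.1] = -0.93*q^2 + 3.8*q - 0.31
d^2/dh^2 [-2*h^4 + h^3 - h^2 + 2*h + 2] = -24*h^2 + 6*h - 2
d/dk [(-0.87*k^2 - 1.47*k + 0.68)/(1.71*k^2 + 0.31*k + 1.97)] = (2.244*k^2 - 5.7534*k - 3.1067)/(2.9241*k^4 + 1.0602*k^3 + 6.8335*k^2 + 1.2214*k + 3.8809)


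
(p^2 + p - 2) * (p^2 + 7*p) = p^4 + 8*p^3 + 5*p^2 - 14*p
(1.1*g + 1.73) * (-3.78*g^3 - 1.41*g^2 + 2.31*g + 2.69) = -4.158*g^4 - 8.0904*g^3 + 0.101700000000001*g^2 + 6.9553*g + 4.6537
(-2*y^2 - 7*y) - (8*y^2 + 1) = -10*y^2 - 7*y - 1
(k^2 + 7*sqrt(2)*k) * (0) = 0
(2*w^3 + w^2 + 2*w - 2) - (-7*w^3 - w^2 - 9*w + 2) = 9*w^3 + 2*w^2 + 11*w - 4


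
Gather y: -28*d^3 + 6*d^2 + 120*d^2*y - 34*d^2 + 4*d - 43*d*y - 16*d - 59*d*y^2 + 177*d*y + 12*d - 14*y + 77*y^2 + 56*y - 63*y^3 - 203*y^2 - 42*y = -28*d^3 - 28*d^2 - 63*y^3 + y^2*(-59*d - 126) + y*(120*d^2 + 134*d)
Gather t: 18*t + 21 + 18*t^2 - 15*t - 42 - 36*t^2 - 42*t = -18*t^2 - 39*t - 21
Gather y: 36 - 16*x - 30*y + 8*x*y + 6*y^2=-16*x + 6*y^2 + y*(8*x - 30) + 36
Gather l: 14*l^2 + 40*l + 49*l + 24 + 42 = 14*l^2 + 89*l + 66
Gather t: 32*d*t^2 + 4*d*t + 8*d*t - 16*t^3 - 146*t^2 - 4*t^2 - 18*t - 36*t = -16*t^3 + t^2*(32*d - 150) + t*(12*d - 54)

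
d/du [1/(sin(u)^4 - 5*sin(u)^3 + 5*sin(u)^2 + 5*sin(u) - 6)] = (-4*sin(u)^3 + 15*sin(u)^2 - 10*sin(u) - 5)/((sin(u) - 3)^2*(sin(u) - 2)^2*cos(u)^3)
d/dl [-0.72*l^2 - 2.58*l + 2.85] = -1.44*l - 2.58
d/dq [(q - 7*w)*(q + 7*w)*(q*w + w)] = w*(3*q^2 + 2*q - 49*w^2)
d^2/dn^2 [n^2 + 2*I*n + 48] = 2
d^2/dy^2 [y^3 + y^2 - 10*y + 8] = 6*y + 2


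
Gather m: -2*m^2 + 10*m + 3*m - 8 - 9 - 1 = -2*m^2 + 13*m - 18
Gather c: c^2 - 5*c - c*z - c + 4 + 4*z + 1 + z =c^2 + c*(-z - 6) + 5*z + 5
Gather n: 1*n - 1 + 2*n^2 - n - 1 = 2*n^2 - 2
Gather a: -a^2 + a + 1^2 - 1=-a^2 + a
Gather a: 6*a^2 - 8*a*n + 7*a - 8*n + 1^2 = 6*a^2 + a*(7 - 8*n) - 8*n + 1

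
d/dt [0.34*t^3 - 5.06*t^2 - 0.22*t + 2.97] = 1.02*t^2 - 10.12*t - 0.22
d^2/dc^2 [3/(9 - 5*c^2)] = 90*(-5*c^2 - 3)/(5*c^2 - 9)^3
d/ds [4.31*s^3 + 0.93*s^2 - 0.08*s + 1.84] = 12.93*s^2 + 1.86*s - 0.08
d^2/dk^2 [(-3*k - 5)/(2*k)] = -5/k^3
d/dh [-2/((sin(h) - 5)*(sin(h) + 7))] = 4*(sin(h) + 1)*cos(h)/((sin(h) - 5)^2*(sin(h) + 7)^2)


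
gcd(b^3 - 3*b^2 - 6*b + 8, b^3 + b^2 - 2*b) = b^2 + b - 2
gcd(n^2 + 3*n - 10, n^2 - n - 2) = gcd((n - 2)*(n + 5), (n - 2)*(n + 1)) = n - 2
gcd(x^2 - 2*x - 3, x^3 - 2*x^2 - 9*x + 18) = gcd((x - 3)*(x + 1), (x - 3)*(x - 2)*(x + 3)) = x - 3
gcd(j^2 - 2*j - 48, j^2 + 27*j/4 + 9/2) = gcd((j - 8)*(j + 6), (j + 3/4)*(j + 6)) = j + 6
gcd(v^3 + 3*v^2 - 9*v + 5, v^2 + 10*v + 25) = v + 5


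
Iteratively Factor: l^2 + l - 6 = (l + 3)*(l - 2)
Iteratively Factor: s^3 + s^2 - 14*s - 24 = (s + 2)*(s^2 - s - 12) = (s - 4)*(s + 2)*(s + 3)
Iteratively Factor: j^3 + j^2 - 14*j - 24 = (j - 4)*(j^2 + 5*j + 6) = (j - 4)*(j + 3)*(j + 2)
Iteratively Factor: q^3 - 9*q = (q + 3)*(q^2 - 3*q) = q*(q + 3)*(q - 3)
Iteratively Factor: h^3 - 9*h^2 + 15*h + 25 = (h - 5)*(h^2 - 4*h - 5) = (h - 5)^2*(h + 1)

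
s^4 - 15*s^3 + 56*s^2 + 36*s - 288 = (s - 8)*(s - 6)*(s - 3)*(s + 2)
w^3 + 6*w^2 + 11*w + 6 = (w + 1)*(w + 2)*(w + 3)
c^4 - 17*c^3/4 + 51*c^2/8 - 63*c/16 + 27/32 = (c - 3/2)^2*(c - 3/4)*(c - 1/2)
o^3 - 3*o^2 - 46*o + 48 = (o - 8)*(o - 1)*(o + 6)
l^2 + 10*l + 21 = (l + 3)*(l + 7)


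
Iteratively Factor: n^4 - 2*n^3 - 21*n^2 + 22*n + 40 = (n + 1)*(n^3 - 3*n^2 - 18*n + 40) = (n + 1)*(n + 4)*(n^2 - 7*n + 10) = (n - 5)*(n + 1)*(n + 4)*(n - 2)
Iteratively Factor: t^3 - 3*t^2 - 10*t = (t + 2)*(t^2 - 5*t) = (t - 5)*(t + 2)*(t)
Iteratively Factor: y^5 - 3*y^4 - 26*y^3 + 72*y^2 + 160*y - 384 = (y - 4)*(y^4 + y^3 - 22*y^2 - 16*y + 96) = (y - 4)*(y + 3)*(y^3 - 2*y^2 - 16*y + 32) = (y - 4)*(y - 2)*(y + 3)*(y^2 - 16) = (y - 4)*(y - 2)*(y + 3)*(y + 4)*(y - 4)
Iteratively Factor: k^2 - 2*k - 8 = (k - 4)*(k + 2)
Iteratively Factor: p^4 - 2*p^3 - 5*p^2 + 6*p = (p + 2)*(p^3 - 4*p^2 + 3*p) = (p - 3)*(p + 2)*(p^2 - p) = (p - 3)*(p - 1)*(p + 2)*(p)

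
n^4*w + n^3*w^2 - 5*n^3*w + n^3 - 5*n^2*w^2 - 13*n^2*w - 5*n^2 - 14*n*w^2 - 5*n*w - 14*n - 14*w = (n - 7)*(n + 2)*(n + w)*(n*w + 1)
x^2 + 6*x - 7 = (x - 1)*(x + 7)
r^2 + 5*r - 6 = (r - 1)*(r + 6)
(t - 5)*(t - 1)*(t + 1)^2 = t^4 - 4*t^3 - 6*t^2 + 4*t + 5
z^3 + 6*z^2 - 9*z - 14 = (z - 2)*(z + 1)*(z + 7)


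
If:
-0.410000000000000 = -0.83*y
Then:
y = 0.49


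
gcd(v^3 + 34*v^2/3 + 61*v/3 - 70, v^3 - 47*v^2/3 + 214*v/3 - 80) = v - 5/3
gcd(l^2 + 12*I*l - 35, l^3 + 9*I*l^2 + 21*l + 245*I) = l + 7*I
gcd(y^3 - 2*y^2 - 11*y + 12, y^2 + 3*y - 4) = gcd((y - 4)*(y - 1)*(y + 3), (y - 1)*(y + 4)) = y - 1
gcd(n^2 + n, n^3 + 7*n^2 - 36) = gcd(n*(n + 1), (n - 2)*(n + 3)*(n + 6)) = 1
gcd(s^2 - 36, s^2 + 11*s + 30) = s + 6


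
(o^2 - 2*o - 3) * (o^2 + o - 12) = o^4 - o^3 - 17*o^2 + 21*o + 36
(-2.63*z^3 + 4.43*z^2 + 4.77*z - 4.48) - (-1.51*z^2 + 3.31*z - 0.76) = -2.63*z^3 + 5.94*z^2 + 1.46*z - 3.72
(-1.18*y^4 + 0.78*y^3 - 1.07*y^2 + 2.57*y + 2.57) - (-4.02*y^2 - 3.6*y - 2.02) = -1.18*y^4 + 0.78*y^3 + 2.95*y^2 + 6.17*y + 4.59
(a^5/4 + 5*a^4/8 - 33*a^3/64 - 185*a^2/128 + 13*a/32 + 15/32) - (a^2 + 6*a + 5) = a^5/4 + 5*a^4/8 - 33*a^3/64 - 313*a^2/128 - 179*a/32 - 145/32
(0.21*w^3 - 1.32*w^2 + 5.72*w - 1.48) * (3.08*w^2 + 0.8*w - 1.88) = 0.6468*w^5 - 3.8976*w^4 + 16.1668*w^3 + 2.4992*w^2 - 11.9376*w + 2.7824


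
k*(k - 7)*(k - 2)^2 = k^4 - 11*k^3 + 32*k^2 - 28*k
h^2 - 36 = (h - 6)*(h + 6)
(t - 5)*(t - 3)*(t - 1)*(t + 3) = t^4 - 6*t^3 - 4*t^2 + 54*t - 45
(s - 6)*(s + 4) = s^2 - 2*s - 24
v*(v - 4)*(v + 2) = v^3 - 2*v^2 - 8*v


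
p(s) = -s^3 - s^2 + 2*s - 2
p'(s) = -3*s^2 - 2*s + 2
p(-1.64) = -3.56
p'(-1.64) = -2.79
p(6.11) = -255.21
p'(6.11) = -122.22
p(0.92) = -1.79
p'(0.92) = -2.38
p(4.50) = -104.38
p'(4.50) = -67.75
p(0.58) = -1.37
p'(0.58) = -0.17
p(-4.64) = 67.09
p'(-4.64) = -53.31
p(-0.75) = -3.64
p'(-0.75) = 1.81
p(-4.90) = 81.84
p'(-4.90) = -60.23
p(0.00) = -2.00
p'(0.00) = 2.00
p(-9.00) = 628.00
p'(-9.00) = -223.00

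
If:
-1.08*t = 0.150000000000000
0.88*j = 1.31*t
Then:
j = -0.21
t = -0.14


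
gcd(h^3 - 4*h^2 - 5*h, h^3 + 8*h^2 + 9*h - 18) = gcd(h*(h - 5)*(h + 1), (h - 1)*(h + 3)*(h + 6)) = 1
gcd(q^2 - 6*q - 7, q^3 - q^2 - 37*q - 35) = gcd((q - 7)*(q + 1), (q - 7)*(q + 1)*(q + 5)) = q^2 - 6*q - 7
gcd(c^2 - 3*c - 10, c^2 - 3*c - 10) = c^2 - 3*c - 10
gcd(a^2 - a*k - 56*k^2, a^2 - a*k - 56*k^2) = a^2 - a*k - 56*k^2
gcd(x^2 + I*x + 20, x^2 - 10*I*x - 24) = x - 4*I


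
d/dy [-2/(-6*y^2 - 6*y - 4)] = 3*(-2*y - 1)/(3*y^2 + 3*y + 2)^2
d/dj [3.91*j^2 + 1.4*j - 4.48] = 7.82*j + 1.4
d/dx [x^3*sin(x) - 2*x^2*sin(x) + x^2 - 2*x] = x^3*cos(x) + 3*x^2*sin(x) - 2*x^2*cos(x) - 4*x*sin(x) + 2*x - 2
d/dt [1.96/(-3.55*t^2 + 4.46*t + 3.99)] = (13.916*t - 8.7416)/(-3.55*t^2 + 4.46*t + 3.99)^2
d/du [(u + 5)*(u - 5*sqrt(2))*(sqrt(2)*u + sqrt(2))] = 3*sqrt(2)*u^2 - 20*u + 12*sqrt(2)*u - 60 + 5*sqrt(2)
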